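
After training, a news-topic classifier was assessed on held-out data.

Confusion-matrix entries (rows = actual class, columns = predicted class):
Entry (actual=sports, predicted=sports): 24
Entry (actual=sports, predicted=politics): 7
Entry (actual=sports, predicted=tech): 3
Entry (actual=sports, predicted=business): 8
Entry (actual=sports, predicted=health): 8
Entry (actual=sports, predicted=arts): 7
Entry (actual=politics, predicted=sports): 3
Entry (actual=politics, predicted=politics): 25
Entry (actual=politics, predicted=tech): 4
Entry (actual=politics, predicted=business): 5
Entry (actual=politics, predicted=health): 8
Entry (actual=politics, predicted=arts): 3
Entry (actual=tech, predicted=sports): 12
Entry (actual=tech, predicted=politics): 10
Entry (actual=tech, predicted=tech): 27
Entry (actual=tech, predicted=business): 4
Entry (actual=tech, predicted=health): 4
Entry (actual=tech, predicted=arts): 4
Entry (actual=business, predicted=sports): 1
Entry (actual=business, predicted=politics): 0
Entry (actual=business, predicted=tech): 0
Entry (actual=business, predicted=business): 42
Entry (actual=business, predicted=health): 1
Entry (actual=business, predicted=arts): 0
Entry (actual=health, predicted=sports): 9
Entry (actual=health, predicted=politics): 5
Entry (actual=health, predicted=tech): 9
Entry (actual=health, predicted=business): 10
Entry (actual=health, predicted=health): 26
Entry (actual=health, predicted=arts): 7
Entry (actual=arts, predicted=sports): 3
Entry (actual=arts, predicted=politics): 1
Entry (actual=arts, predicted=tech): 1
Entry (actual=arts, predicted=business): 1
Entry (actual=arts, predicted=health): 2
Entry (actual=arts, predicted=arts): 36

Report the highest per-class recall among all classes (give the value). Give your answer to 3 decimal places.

Per-class recall (TP/(TP+FN)):
  sports: TP=24, FN=7+3+8+8+7=33 → 24/57 = 0.4211
  politics: TP=25, FN=3+4+5+8+3=23 → 25/48 = 0.5208
  tech: TP=27, FN=12+10+4+4+4=34 → 27/61 = 0.4426
  business: TP=42, FN=1+0+0+1+0=2 → 42/44 = 0.9545
  health: TP=26, FN=9+5+9+10+7=40 → 26/66 = 0.3939
  arts: TP=36, FN=3+1+1+1+2=8 → 36/44 = 0.8182
Highest is class 'business' with recall = 0.955.

0.955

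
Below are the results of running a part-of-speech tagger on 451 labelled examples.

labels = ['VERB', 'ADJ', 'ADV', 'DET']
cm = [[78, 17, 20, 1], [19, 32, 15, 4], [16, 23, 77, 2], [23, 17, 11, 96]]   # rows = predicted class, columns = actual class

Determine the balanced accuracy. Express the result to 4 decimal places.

0.6228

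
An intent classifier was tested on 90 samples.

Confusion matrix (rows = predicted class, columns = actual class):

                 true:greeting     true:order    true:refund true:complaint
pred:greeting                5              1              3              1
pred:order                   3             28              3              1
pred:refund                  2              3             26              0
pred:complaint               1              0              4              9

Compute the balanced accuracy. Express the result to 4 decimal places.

Balanced accuracy = mean of per-class recall.
  greeting: recall = 5/11 = 0.45455
  order: recall = 28/32 = 0.87500
  refund: recall = 26/36 = 0.72222
  complaint: recall = 9/11 = 0.81818
Mean = (0.45455 + 0.87500 + 0.72222 + 0.81818) / 4 = 0.7175

0.7175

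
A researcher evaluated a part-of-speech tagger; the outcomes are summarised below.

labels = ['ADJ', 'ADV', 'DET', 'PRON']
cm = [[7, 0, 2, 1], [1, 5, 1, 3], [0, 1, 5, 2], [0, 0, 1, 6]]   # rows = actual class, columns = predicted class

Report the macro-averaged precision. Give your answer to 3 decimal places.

Per-class precision (TP/(TP+FP)):
  ADJ: TP=7, FP=1+0+0=1 → 7/8 = 0.8750
  ADV: TP=5, FP=0+1+0=1 → 5/6 = 0.8333
  DET: TP=5, FP=2+1+1=4 → 5/9 = 0.5556
  PRON: TP=6, FP=1+3+2=6 → 6/12 = 0.5000
Macro-precision = mean = (0.8750 + 0.8333 + 0.5556 + 0.5000) / 4 = 0.691

0.691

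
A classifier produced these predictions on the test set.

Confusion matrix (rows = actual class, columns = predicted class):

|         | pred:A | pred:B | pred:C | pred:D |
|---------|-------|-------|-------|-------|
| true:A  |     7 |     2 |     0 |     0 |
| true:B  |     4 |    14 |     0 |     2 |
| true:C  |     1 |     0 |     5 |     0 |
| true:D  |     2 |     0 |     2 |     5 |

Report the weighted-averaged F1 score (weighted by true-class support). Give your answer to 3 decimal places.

0.711

Per-class F1 score (2·TP/(2·TP+FP+FN)):
  A: TP=7, FP=4+1+2=7, FN=2+0+0=2 → 14/23 = 0.6087
  B: TP=14, FP=2+0+0=2, FN=4+0+2=6 → 28/36 = 0.7778
  C: TP=5, FP=0+0+2=2, FN=1+0+0=1 → 10/13 = 0.7692
  D: TP=5, FP=0+2+0=2, FN=2+0+2=4 → 10/16 = 0.6250
Weighted-F1 score = Σ (supportᵢ/N)·F1 scoreᵢ with N=44: (9/44)·0.6087 + (20/44)·0.7778 + (6/44)·0.7692 + (9/44)·0.6250 = 0.711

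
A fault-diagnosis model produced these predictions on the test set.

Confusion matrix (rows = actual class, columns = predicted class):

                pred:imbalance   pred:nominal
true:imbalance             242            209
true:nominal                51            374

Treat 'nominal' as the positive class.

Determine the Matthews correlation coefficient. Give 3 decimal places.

0.441

MCC = (TP·TN − FP·FN) / √((TP+FP)(TP+FN)(TN+FP)(TN+FN))
Numerator = 374·242 − 209·51 = 79849
Denominator = √(583·425·451·293) = √32741731825 = 180946.7652
MCC = 79849 / 180946.7652 = 0.441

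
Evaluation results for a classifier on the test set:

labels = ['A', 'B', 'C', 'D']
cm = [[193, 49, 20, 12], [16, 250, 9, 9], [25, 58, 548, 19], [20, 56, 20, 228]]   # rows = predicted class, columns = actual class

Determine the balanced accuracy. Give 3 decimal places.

Balanced accuracy = mean of per-class recall.
  A: recall = 193/254 = 0.7598
  B: recall = 250/413 = 0.6053
  C: recall = 548/597 = 0.9179
  D: recall = 228/268 = 0.8507
Mean = (0.7598 + 0.6053 + 0.9179 + 0.8507) / 4 = 0.783

0.783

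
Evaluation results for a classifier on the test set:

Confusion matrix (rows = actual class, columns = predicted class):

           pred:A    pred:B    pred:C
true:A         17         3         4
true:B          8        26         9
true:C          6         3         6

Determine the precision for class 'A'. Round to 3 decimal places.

0.548

precision = TP/(TP+FP).
A: TP=17, FP=8+6=14 → 17/31 = 0.5484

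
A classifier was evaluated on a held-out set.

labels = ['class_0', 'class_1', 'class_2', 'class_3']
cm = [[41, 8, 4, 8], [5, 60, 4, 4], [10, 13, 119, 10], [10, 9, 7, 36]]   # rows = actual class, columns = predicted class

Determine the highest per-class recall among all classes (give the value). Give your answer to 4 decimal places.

0.8219

Per-class recall (TP/(TP+FN)):
  class_0: TP=41, FN=8+4+8=20 → 41/61 = 0.67213
  class_1: TP=60, FN=5+4+4=13 → 60/73 = 0.82192
  class_2: TP=119, FN=10+13+10=33 → 119/152 = 0.78289
  class_3: TP=36, FN=10+9+7=26 → 36/62 = 0.58065
Highest is class 'class_1' with recall = 0.8219.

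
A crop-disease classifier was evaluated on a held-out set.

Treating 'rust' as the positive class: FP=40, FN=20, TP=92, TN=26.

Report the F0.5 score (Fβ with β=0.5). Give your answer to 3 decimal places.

Fβ = (1+β²)·TP / ((1+β²)·TP + β²·FN + FP), with β²=1/4
= 1.25·92 / (1.25·92 + 0.25·20 + 40) = 0.719

0.719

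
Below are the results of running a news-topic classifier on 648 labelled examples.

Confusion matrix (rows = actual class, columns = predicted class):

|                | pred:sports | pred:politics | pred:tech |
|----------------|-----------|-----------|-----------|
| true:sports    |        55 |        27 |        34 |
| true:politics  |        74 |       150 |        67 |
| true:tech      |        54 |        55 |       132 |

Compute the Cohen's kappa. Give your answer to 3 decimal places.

Observed agreement pₒ = trace/N = 337/648 = 0.5201
Expected agreement pₑ = Σ (rowᵢ·colᵢ)/N² = (116·183 + 291·232 + 241·233)/648² = 0.3451
κ = (pₒ − pₑ)/(1 − pₑ) = (0.5201 − 0.3451)/(1 − 0.3451) = 0.267

0.267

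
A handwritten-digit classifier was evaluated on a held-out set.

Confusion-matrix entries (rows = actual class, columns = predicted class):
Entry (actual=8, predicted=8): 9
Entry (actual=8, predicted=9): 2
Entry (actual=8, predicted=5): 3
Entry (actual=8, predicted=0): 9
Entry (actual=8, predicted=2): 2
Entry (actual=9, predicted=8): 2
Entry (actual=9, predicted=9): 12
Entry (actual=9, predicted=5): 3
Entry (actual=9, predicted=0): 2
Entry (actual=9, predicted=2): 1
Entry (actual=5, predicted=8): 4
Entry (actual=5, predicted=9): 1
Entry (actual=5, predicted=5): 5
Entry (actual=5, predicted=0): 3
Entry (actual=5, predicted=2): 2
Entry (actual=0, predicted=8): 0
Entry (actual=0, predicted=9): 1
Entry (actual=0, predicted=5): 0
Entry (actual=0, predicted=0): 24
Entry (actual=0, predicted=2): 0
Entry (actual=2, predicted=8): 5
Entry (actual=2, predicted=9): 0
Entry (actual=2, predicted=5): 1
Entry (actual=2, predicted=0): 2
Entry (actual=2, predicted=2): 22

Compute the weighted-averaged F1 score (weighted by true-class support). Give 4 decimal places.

0.6131

Per-class F1 score (2·TP/(2·TP+FP+FN)):
  8: TP=9, FP=2+4+0+5=11, FN=2+3+9+2=16 → 18/45 = 0.40000
  9: TP=12, FP=2+1+1+0=4, FN=2+3+2+1=8 → 24/36 = 0.66667
  5: TP=5, FP=3+3+0+1=7, FN=4+1+3+2=10 → 10/27 = 0.37037
  0: TP=24, FP=9+2+3+2=16, FN=0+1+0+0=1 → 48/65 = 0.73846
  2: TP=22, FP=2+1+2+0=5, FN=5+0+1+2=8 → 44/57 = 0.77193
Weighted-F1 score = Σ (supportᵢ/N)·F1 scoreᵢ with N=115: (25/115)·0.40000 + (20/115)·0.66667 + (15/115)·0.37037 + (25/115)·0.73846 + (30/115)·0.77193 = 0.6131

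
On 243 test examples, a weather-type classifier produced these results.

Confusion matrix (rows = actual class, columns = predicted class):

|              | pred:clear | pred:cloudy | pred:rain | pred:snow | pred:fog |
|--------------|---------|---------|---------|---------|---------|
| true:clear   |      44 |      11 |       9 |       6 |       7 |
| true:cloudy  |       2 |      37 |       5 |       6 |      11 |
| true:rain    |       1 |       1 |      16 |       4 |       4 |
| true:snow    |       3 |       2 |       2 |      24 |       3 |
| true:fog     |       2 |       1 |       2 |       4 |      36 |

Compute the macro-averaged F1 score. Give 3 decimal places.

0.633

Per-class F1 score (2·TP/(2·TP+FP+FN)):
  clear: TP=44, FP=2+1+3+2=8, FN=11+9+6+7=33 → 88/129 = 0.6822
  cloudy: TP=37, FP=11+1+2+1=15, FN=2+5+6+11=24 → 74/113 = 0.6549
  rain: TP=16, FP=9+5+2+2=18, FN=1+1+4+4=10 → 32/60 = 0.5333
  snow: TP=24, FP=6+6+4+4=20, FN=3+2+2+3=10 → 48/78 = 0.6154
  fog: TP=36, FP=7+11+4+3=25, FN=2+1+2+4=9 → 72/106 = 0.6792
Macro-F1 score = mean = (0.6822 + 0.6549 + 0.5333 + 0.6154 + 0.6792) / 5 = 0.633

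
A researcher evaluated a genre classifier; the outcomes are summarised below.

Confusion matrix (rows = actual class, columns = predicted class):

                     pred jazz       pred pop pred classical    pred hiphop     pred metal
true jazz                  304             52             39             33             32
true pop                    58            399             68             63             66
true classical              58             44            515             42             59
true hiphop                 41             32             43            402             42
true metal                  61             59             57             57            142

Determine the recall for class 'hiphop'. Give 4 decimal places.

0.7179

Take TP from the diagonal, FP from the rest of the 'hiphop' prediction marginal, FN from the rest of the 'hiphop' actual marginal.
recall = TP/(TP+FN).
hiphop: TP=402, FN=41+32+43+42=158 → 402/560 = 0.71786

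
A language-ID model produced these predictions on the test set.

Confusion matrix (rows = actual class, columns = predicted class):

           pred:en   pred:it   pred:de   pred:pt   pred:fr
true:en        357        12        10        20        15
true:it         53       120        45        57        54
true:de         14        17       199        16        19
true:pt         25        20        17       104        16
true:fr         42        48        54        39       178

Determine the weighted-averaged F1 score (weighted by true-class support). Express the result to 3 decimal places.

Per-class F1 score (2·TP/(2·TP+FP+FN)):
  en: TP=357, FP=53+14+25+42=134, FN=12+10+20+15=57 → 714/905 = 0.7890
  it: TP=120, FP=12+17+20+48=97, FN=53+45+57+54=209 → 240/546 = 0.4396
  de: TP=199, FP=10+45+17+54=126, FN=14+17+16+19=66 → 398/590 = 0.6746
  pt: TP=104, FP=20+57+16+39=132, FN=25+20+17+16=78 → 208/418 = 0.4976
  fr: TP=178, FP=15+54+19+16=104, FN=42+48+54+39=183 → 356/643 = 0.5537
Weighted-F1 score = Σ (supportᵢ/N)·F1 scoreᵢ with N=1551: (414/1551)·0.7890 + (329/1551)·0.4396 + (265/1551)·0.6746 + (182/1551)·0.4976 + (361/1551)·0.5537 = 0.606

0.606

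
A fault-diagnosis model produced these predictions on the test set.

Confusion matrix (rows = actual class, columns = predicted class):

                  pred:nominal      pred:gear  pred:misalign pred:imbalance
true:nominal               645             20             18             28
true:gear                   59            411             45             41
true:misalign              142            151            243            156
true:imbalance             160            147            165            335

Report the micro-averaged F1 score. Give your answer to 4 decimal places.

0.5907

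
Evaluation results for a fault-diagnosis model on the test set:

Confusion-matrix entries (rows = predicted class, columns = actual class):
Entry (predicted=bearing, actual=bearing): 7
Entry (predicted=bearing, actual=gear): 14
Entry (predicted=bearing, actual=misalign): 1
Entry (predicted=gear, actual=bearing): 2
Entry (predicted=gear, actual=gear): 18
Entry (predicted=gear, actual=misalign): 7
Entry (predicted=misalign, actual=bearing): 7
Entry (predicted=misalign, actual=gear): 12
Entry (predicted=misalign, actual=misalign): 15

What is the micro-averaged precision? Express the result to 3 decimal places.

0.482

Micro-averaging pools counts across classes: ΣTP=40, ΣFP=43, ΣFN=43.
Micro-precision = TP/(TP+FP) on pooled counts = 0.482 (equals overall accuracy in single-label multiclass).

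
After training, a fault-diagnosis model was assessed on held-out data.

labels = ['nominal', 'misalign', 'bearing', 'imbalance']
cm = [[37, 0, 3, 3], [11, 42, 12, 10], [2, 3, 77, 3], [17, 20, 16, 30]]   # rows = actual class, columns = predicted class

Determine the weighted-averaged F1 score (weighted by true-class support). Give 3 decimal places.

0.631

Per-class F1 score (2·TP/(2·TP+FP+FN)):
  nominal: TP=37, FP=11+2+17=30, FN=0+3+3=6 → 74/110 = 0.6727
  misalign: TP=42, FP=0+3+20=23, FN=11+12+10=33 → 84/140 = 0.6000
  bearing: TP=77, FP=3+12+16=31, FN=2+3+3=8 → 154/193 = 0.7979
  imbalance: TP=30, FP=3+10+3=16, FN=17+20+16=53 → 60/129 = 0.4651
Weighted-F1 score = Σ (supportᵢ/N)·F1 scoreᵢ with N=286: (43/286)·0.6727 + (75/286)·0.6000 + (85/286)·0.7979 + (83/286)·0.4651 = 0.631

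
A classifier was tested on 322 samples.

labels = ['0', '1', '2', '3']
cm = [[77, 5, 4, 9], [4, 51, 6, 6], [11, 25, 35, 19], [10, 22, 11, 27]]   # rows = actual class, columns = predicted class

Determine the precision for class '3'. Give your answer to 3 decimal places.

0.443

precision = TP/(TP+FP).
3: TP=27, FP=9+6+19=34 → 27/61 = 0.4426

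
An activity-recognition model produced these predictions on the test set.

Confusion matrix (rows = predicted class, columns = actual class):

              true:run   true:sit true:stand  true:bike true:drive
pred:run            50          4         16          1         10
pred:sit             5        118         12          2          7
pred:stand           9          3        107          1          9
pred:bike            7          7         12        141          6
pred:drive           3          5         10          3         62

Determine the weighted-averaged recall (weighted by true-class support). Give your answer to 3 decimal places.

Per-class recall (TP/(TP+FN)):
  run: TP=50, FN=5+9+7+3=24 → 50/74 = 0.6757
  sit: TP=118, FN=4+3+7+5=19 → 118/137 = 0.8613
  stand: TP=107, FN=16+12+12+10=50 → 107/157 = 0.6815
  bike: TP=141, FN=1+2+1+3=7 → 141/148 = 0.9527
  drive: TP=62, FN=10+7+9+6=32 → 62/94 = 0.6596
Weighted-recall = Σ (supportᵢ/N)·recallᵢ with N=610: (74/610)·0.6757 + (137/610)·0.8613 + (157/610)·0.6815 + (148/610)·0.9527 + (94/610)·0.6596 = 0.784

0.784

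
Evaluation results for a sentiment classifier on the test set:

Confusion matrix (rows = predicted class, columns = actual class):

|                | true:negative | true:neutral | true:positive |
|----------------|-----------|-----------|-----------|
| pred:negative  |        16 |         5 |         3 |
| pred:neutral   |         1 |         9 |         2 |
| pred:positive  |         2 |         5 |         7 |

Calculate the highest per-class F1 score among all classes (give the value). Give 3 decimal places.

Per-class F1 score (2·TP/(2·TP+FP+FN)):
  negative: TP=16, FP=5+3=8, FN=1+2=3 → 32/43 = 0.7442
  neutral: TP=9, FP=1+2=3, FN=5+5=10 → 18/31 = 0.5806
  positive: TP=7, FP=2+5=7, FN=3+2=5 → 14/26 = 0.5385
Highest is class 'negative' with F1 score = 0.744.

0.744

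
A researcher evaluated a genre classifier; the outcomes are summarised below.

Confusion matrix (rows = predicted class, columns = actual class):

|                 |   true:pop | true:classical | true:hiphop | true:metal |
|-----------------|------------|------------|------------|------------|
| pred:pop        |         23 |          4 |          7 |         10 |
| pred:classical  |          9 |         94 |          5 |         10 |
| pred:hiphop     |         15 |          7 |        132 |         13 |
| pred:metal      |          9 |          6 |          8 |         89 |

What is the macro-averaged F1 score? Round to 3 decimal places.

Per-class F1 score (2·TP/(2·TP+FP+FN)):
  pop: TP=23, FP=4+7+10=21, FN=9+15+9=33 → 46/100 = 0.4600
  classical: TP=94, FP=9+5+10=24, FN=4+7+6=17 → 188/229 = 0.8210
  hiphop: TP=132, FP=15+7+13=35, FN=7+5+8=20 → 264/319 = 0.8276
  metal: TP=89, FP=9+6+8=23, FN=10+10+13=33 → 178/234 = 0.7607
Macro-F1 score = mean = (0.4600 + 0.8210 + 0.8276 + 0.7607) / 4 = 0.717

0.717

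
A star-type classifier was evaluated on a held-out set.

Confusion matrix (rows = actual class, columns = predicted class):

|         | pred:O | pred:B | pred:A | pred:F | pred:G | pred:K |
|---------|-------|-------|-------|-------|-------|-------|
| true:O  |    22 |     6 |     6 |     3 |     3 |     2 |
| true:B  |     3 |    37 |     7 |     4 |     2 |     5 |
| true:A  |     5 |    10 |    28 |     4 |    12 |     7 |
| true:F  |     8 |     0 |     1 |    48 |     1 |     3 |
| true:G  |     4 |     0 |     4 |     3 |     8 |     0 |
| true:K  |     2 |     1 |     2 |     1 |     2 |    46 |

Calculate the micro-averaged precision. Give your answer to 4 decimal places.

Micro-averaging pools counts across classes: ΣTP=189, ΣFP=111, ΣFN=111.
Micro-precision = TP/(TP+FP) on pooled counts = 0.6300 (equals overall accuracy in single-label multiclass).

0.6300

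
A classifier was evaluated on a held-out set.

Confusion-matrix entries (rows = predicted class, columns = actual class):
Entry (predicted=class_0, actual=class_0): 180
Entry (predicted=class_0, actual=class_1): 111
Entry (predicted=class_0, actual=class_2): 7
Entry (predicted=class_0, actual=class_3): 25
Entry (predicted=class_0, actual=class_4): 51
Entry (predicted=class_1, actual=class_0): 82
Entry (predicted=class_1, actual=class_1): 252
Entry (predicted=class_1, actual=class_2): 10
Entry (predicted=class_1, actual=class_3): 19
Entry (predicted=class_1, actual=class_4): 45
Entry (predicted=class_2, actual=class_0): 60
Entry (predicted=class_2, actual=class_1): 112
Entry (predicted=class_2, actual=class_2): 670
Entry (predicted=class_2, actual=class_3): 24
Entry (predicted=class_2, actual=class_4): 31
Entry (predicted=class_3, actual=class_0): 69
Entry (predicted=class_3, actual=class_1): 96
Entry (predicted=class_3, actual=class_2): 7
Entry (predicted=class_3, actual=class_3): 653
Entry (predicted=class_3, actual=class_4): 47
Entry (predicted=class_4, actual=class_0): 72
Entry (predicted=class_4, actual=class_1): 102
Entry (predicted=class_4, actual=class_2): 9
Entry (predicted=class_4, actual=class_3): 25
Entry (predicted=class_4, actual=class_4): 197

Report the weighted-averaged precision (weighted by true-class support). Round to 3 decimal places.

0.644

Per-class precision (TP/(TP+FP)):
  class_0: TP=180, FP=111+7+25+51=194 → 180/374 = 0.4813
  class_1: TP=252, FP=82+10+19+45=156 → 252/408 = 0.6176
  class_2: TP=670, FP=60+112+24+31=227 → 670/897 = 0.7469
  class_3: TP=653, FP=69+96+7+47=219 → 653/872 = 0.7489
  class_4: TP=197, FP=72+102+9+25=208 → 197/405 = 0.4864
Weighted-precision = Σ (supportᵢ/N)·precisionᵢ with N=2956: (463/2956)·0.4813 + (673/2956)·0.6176 + (703/2956)·0.7469 + (746/2956)·0.7489 + (371/2956)·0.4864 = 0.644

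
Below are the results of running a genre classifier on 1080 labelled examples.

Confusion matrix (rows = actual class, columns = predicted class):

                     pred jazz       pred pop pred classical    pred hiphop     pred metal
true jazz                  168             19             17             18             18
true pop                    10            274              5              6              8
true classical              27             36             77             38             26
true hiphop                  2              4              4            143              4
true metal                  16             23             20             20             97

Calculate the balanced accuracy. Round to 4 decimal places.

Balanced accuracy = mean of per-class recall.
  jazz: recall = 168/240 = 0.70000
  pop: recall = 274/303 = 0.90429
  classical: recall = 77/204 = 0.37745
  hiphop: recall = 143/157 = 0.91083
  metal: recall = 97/176 = 0.55114
Mean = (0.70000 + 0.90429 + 0.37745 + 0.91083 + 0.55114) / 5 = 0.6887

0.6887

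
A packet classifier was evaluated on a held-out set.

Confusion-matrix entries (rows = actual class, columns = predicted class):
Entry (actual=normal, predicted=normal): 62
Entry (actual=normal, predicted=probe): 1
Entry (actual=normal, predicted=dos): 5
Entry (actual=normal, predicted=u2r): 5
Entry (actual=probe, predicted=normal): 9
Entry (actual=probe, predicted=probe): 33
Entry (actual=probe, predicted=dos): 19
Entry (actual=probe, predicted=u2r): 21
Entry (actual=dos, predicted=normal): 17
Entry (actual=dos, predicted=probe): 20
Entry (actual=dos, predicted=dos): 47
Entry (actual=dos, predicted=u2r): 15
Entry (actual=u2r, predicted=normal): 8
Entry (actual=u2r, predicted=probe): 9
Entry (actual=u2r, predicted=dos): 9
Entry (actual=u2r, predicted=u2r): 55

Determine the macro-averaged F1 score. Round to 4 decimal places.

Per-class F1 score (2·TP/(2·TP+FP+FN)):
  normal: TP=62, FP=9+17+8=34, FN=1+5+5=11 → 124/169 = 0.73373
  probe: TP=33, FP=1+20+9=30, FN=9+19+21=49 → 66/145 = 0.45517
  dos: TP=47, FP=5+19+9=33, FN=17+20+15=52 → 94/179 = 0.52514
  u2r: TP=55, FP=5+21+15=41, FN=8+9+9=26 → 110/177 = 0.62147
Macro-F1 score = mean = (0.73373 + 0.45517 + 0.52514 + 0.62147) / 4 = 0.5839

0.5839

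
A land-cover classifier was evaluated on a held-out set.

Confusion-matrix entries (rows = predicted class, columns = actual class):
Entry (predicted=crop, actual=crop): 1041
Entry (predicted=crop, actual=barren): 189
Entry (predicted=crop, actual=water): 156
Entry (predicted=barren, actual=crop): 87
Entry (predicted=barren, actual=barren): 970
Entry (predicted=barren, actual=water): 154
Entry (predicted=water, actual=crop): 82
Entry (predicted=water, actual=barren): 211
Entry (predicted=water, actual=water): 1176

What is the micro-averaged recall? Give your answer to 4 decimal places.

Micro-averaging pools counts across classes: ΣTP=3187, ΣFP=879, ΣFN=879.
Micro-recall = TP/(TP+FN) on pooled counts = 0.7838 (equals overall accuracy in single-label multiclass).

0.7838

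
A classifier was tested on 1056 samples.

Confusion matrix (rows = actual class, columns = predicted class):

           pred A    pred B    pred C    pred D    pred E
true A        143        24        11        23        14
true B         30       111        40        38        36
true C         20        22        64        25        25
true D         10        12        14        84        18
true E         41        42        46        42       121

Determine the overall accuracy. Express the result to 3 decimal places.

Accuracy = trace / total = (143+111+64+84+121=523) / 1056 = 523/1056 = 0.495

0.495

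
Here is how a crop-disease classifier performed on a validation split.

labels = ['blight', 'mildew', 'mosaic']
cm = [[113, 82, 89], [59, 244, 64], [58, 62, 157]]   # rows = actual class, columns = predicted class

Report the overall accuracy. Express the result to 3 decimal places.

Accuracy = trace / total = (113+244+157=514) / 928 = 514/928 = 0.554

0.554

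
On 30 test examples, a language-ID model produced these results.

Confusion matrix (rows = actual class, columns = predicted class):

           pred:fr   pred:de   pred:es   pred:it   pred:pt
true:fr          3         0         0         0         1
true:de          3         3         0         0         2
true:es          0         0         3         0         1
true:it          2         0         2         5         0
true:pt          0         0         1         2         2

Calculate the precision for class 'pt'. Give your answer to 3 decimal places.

0.333

One-vs-rest for 'pt': TP = diagonal; FP = other classes predicted 'pt'; FN = 'pt' predicted as other.
precision = TP/(TP+FP).
pt: TP=2, FP=1+2+1+0=4 → 2/6 = 0.3333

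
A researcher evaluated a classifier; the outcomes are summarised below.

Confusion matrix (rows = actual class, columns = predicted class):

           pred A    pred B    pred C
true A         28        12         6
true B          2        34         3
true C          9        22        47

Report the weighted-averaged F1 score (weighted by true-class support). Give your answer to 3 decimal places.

Per-class F1 score (2·TP/(2·TP+FP+FN)):
  A: TP=28, FP=2+9=11, FN=12+6=18 → 56/85 = 0.6588
  B: TP=34, FP=12+22=34, FN=2+3=5 → 68/107 = 0.6355
  C: TP=47, FP=6+3=9, FN=9+22=31 → 94/134 = 0.7015
Weighted-F1 score = Σ (supportᵢ/N)·F1 scoreᵢ with N=163: (46/163)·0.6588 + (39/163)·0.6355 + (78/163)·0.7015 = 0.674

0.674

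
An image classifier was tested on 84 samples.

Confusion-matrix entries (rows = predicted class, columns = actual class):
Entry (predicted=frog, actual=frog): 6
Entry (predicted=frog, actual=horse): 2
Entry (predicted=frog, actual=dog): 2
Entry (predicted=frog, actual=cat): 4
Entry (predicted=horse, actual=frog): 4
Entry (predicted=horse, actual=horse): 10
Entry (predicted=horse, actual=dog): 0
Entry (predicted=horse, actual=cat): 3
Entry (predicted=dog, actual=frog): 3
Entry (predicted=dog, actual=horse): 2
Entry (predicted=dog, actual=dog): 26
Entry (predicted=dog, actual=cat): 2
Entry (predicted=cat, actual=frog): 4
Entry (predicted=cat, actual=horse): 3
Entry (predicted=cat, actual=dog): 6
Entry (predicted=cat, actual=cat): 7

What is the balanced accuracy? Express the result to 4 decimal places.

0.5358

Balanced accuracy = mean of per-class recall.
  frog: recall = 6/17 = 0.35294
  horse: recall = 10/17 = 0.58824
  dog: recall = 26/34 = 0.76471
  cat: recall = 7/16 = 0.43750
Mean = (0.35294 + 0.58824 + 0.76471 + 0.43750) / 4 = 0.5358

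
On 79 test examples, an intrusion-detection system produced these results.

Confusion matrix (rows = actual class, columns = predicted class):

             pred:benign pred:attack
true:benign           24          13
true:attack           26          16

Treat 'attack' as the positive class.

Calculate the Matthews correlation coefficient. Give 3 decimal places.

0.031

MCC = (TP·TN − FP·FN) / √((TP+FP)(TP+FN)(TN+FP)(TN+FN))
Numerator = 16·24 − 13·26 = 46
Denominator = √(29·42·37·50) = √2253300 = 1501.0996
MCC = 46 / 1501.0996 = 0.031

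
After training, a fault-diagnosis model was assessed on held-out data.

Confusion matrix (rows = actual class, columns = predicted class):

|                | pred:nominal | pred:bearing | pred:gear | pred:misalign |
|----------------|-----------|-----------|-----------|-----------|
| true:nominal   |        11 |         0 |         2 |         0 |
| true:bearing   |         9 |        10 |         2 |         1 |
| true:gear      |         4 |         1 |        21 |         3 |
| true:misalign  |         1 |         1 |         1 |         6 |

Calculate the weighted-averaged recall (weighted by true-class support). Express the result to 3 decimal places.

0.658

Per-class recall (TP/(TP+FN)):
  nominal: TP=11, FN=0+2+0=2 → 11/13 = 0.8462
  bearing: TP=10, FN=9+2+1=12 → 10/22 = 0.4545
  gear: TP=21, FN=4+1+3=8 → 21/29 = 0.7241
  misalign: TP=6, FN=1+1+1=3 → 6/9 = 0.6667
Weighted-recall = Σ (supportᵢ/N)·recallᵢ with N=73: (13/73)·0.8462 + (22/73)·0.4545 + (29/73)·0.7241 + (9/73)·0.6667 = 0.658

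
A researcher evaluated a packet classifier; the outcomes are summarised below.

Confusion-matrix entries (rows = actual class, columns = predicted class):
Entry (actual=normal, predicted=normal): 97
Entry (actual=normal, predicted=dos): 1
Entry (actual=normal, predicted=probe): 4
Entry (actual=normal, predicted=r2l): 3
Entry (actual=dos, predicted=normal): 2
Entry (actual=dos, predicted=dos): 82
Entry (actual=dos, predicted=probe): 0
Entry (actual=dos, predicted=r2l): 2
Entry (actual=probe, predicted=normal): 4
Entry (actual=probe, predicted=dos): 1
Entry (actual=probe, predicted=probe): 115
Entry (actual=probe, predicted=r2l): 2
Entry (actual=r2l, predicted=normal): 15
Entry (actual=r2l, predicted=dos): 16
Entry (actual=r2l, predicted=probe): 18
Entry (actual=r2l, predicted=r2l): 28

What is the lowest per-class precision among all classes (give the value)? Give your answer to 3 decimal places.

Per-class precision (TP/(TP+FP)):
  normal: TP=97, FP=2+4+15=21 → 97/118 = 0.8220
  dos: TP=82, FP=1+1+16=18 → 82/100 = 0.8200
  probe: TP=115, FP=4+0+18=22 → 115/137 = 0.8394
  r2l: TP=28, FP=3+2+2=7 → 28/35 = 0.8000
Lowest is class 'r2l' with precision = 0.800.

0.800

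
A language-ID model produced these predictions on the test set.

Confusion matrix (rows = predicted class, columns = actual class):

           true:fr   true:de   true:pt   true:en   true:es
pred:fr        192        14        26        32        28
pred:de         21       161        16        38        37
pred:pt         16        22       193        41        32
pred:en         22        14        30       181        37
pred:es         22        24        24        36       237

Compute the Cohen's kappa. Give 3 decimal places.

Observed agreement pₒ = trace/N = 964/1496 = 0.6444
Expected agreement pₑ = Σ (rowᵢ·colᵢ)/N² = (273·292 + 235·273 + 289·304 + 328·284 + 371·343)/1496² = 0.2020
κ = (pₒ − pₑ)/(1 − pₑ) = (0.6444 − 0.2020)/(1 − 0.2020) = 0.554

0.554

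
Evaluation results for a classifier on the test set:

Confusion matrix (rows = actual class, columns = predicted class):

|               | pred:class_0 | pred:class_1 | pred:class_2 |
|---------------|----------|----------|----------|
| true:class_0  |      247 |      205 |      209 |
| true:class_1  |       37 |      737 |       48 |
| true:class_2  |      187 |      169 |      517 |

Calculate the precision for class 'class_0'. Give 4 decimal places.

0.5244

Treat 'class_0' as positive and all other classes as negative.
precision = TP/(TP+FP).
class_0: TP=247, FP=37+187=224 → 247/471 = 0.52442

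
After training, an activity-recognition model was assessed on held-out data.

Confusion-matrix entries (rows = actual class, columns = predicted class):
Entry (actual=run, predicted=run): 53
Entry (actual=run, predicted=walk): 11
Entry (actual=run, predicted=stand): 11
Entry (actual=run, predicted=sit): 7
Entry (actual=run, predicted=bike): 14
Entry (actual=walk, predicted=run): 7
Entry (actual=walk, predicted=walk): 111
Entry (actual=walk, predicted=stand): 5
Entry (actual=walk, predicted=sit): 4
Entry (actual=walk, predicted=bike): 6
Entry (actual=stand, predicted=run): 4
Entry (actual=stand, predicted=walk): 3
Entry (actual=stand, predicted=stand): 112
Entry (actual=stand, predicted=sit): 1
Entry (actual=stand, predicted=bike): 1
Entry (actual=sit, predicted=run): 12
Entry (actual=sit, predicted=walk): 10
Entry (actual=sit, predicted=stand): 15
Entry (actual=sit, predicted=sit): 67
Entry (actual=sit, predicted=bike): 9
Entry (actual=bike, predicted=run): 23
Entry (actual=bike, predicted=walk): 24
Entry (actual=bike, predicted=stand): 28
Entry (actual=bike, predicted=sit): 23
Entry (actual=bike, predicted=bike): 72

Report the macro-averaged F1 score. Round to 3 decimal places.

0.645

Per-class F1 score (2·TP/(2·TP+FP+FN)):
  run: TP=53, FP=7+4+12+23=46, FN=11+11+7+14=43 → 106/195 = 0.5436
  walk: TP=111, FP=11+3+10+24=48, FN=7+5+4+6=22 → 222/292 = 0.7603
  stand: TP=112, FP=11+5+15+28=59, FN=4+3+1+1=9 → 224/292 = 0.7671
  sit: TP=67, FP=7+4+1+23=35, FN=12+10+15+9=46 → 134/215 = 0.6233
  bike: TP=72, FP=14+6+1+9=30, FN=23+24+28+23=98 → 144/272 = 0.5294
Macro-F1 score = mean = (0.5436 + 0.7603 + 0.7671 + 0.6233 + 0.5294) / 5 = 0.645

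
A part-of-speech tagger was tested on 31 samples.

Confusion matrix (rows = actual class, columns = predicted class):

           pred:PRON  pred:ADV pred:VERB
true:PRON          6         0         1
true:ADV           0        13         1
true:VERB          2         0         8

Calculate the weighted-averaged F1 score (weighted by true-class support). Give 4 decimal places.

0.8736

Per-class F1 score (2·TP/(2·TP+FP+FN)):
  PRON: TP=6, FP=0+2=2, FN=0+1=1 → 12/15 = 0.80000
  ADV: TP=13, FP=0+0=0, FN=0+1=1 → 26/27 = 0.96296
  VERB: TP=8, FP=1+1=2, FN=2+0=2 → 16/20 = 0.80000
Weighted-F1 score = Σ (supportᵢ/N)·F1 scoreᵢ with N=31: (7/31)·0.80000 + (14/31)·0.96296 + (10/31)·0.80000 = 0.8736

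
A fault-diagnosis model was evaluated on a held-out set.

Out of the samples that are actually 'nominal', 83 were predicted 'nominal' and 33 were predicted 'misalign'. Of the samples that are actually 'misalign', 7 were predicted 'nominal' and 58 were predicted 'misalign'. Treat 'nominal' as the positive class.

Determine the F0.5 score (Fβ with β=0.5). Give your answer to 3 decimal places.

Fβ = (1+β²)·TP / ((1+β²)·TP + β²·FN + FP), with β²=1/4
= 1.25·83 / (1.25·83 + 0.25·33 + 7) = 0.872

0.872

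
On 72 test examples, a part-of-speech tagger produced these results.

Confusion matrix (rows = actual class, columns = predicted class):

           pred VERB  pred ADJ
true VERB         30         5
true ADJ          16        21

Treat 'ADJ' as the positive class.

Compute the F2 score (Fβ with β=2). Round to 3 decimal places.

Fβ = (1+β²)·TP / ((1+β²)·TP + β²·FN + FP), with β²=4
= 5·21 / (5·21 + 4·16 + 5) = 0.603

0.603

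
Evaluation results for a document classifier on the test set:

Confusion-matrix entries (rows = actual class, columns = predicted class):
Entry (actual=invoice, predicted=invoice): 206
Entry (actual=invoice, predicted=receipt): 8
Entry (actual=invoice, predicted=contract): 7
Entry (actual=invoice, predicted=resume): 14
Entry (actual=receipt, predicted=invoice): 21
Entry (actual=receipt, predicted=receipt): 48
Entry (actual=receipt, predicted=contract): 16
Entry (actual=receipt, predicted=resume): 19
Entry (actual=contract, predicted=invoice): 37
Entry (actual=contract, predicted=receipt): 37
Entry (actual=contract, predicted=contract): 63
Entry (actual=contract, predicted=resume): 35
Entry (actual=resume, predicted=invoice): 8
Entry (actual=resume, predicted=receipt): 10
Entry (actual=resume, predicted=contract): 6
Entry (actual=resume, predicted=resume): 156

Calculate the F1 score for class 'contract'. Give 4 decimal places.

Take TP from the diagonal, FP from the rest of the 'contract' prediction marginal, FN from the rest of the 'contract' actual marginal.
F1 score = 2·TP/(2·TP+FP+FN).
contract: TP=63, FP=7+16+6=29, FN=37+37+35=109 → 126/264 = 0.47727

0.4773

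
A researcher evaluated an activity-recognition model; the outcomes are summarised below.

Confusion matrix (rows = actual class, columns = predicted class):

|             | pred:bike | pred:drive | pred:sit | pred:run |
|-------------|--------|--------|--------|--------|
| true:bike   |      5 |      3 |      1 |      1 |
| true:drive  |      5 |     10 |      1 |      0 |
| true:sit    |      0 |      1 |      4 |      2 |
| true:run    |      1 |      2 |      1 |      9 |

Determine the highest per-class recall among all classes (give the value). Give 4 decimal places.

0.6923

Per-class recall (TP/(TP+FN)):
  bike: TP=5, FN=3+1+1=5 → 5/10 = 0.50000
  drive: TP=10, FN=5+1+0=6 → 10/16 = 0.62500
  sit: TP=4, FN=0+1+2=3 → 4/7 = 0.57143
  run: TP=9, FN=1+2+1=4 → 9/13 = 0.69231
Highest is class 'run' with recall = 0.6923.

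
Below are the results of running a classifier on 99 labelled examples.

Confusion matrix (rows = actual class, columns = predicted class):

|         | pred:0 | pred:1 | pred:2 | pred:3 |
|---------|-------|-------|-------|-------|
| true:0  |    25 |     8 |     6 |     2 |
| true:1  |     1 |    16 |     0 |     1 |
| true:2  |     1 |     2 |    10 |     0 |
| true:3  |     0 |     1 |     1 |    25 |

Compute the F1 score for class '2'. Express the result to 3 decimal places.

Take TP from the diagonal, FP from the rest of the '2' prediction marginal, FN from the rest of the '2' actual marginal.
F1 score = 2·TP/(2·TP+FP+FN).
2: TP=10, FP=6+0+1=7, FN=1+2+0=3 → 20/30 = 0.6667

0.667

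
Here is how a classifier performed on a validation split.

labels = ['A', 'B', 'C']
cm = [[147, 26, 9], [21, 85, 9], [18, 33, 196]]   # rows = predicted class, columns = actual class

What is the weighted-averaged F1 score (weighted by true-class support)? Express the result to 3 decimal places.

Per-class F1 score (2·TP/(2·TP+FP+FN)):
  A: TP=147, FP=26+9=35, FN=21+18=39 → 294/368 = 0.7989
  B: TP=85, FP=21+9=30, FN=26+33=59 → 170/259 = 0.6564
  C: TP=196, FP=18+33=51, FN=9+9=18 → 392/461 = 0.8503
Weighted-F1 score = Σ (supportᵢ/N)·F1 scoreᵢ with N=544: (186/544)·0.7989 + (144/544)·0.6564 + (214/544)·0.8503 = 0.781

0.781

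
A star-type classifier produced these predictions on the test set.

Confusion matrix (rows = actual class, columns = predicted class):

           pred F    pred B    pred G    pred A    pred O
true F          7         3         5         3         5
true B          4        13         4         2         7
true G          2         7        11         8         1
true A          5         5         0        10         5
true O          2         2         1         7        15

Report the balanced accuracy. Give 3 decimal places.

Balanced accuracy = mean of per-class recall.
  F: recall = 7/23 = 0.3043
  B: recall = 13/30 = 0.4333
  G: recall = 11/29 = 0.3793
  A: recall = 10/25 = 0.4000
  O: recall = 15/27 = 0.5556
Mean = (0.3043 + 0.4333 + 0.3793 + 0.4000 + 0.5556) / 5 = 0.415

0.415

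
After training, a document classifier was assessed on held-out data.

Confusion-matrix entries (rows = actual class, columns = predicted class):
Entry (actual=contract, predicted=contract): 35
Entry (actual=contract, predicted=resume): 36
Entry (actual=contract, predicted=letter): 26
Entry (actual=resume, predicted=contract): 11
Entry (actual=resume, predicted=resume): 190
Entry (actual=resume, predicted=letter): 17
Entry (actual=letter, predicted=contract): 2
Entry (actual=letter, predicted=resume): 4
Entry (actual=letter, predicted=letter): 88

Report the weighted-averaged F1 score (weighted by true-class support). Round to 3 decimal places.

Per-class F1 score (2·TP/(2·TP+FP+FN)):
  contract: TP=35, FP=11+2=13, FN=36+26=62 → 70/145 = 0.4828
  resume: TP=190, FP=36+4=40, FN=11+17=28 → 380/448 = 0.8482
  letter: TP=88, FP=26+17=43, FN=2+4=6 → 176/225 = 0.7822
Weighted-F1 score = Σ (supportᵢ/N)·F1 scoreᵢ with N=409: (97/409)·0.4828 + (218/409)·0.8482 + (94/409)·0.7822 = 0.746

0.746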